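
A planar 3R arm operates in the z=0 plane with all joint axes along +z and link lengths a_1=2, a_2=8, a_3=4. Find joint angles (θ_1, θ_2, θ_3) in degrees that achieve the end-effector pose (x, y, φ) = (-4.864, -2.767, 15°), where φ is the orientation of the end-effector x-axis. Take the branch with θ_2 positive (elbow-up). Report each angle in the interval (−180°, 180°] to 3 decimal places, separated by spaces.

167.089 44.993 162.917

wrist centre = target − a_3·(cos φ, sin φ) = (-8.7277, -3.8023)
cos θ_2 = (90.6301−2²−8²)/(2·2·8) = 0.7072; θ_2 = 44.9932° (elbow-up)
β = atan2(-3.8023,-8.7277) = -156.4594°; ψ = atan2(5.6562,7.6575) = 36.4512°
θ_1 = β − ψ = -192.9105°
θ_3 = φ − θ_1 − θ_2 = 162.9174° (wrapped to (-180°,180°])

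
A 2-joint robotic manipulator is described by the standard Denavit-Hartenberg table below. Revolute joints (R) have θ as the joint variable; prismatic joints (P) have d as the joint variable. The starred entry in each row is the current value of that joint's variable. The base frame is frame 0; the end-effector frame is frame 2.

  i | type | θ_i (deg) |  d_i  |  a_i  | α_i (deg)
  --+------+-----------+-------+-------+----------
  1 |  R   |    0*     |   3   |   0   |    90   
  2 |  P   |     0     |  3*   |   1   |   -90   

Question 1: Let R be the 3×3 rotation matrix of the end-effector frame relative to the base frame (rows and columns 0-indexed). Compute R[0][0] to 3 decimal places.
End-effector x-axis (col 0 of R) = (1.0000,0.0000,0.0000)
R[0][0] = 1.0000

1.000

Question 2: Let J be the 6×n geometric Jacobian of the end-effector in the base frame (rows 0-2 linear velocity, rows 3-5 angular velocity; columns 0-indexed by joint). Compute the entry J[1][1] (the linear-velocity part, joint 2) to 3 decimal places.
-1.000

prismatic axis z_1 = (0.0000,-1.0000,0.0000)
J_v[:, 1] = z_1; J_ω[:, 1] = (0,0,0)
entry J[1][1] = -1.0000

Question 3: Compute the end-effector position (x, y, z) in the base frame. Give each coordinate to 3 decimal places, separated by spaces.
1.000 -3.000 3.000

after link 1: o_1 = (0.0000, 0.0000, 3.0000)
after link 2: o_2 = (1.0000, -3.0000, 3.0000)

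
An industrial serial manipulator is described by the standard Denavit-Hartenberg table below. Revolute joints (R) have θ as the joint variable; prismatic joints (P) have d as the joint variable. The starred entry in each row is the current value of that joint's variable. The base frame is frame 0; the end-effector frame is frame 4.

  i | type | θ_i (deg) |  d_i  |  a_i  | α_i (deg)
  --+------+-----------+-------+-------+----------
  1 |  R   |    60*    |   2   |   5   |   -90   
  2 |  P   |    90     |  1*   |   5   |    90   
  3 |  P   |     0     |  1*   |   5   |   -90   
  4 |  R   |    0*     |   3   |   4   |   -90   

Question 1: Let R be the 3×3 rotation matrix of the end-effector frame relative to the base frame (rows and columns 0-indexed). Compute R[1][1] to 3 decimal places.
End-effector y-axis (col 1 of R) = (0.8660,-0.5000,-0.0000)
R[1][1] = -0.5000

-0.500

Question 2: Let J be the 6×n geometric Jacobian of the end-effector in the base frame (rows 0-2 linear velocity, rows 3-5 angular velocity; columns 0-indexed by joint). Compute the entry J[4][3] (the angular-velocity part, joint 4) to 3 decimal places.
axis z_3 = (-0.8660,0.5000,0.0000); lever o_n−o_3 = (-2.5981,1.5000,-4.0000)
cross product → J_v[:, 3] = (-2.0000,-3.4641,-0.0000)
J_ω[:, 3] = z_3
entry J[4][3] = 0.5000

0.500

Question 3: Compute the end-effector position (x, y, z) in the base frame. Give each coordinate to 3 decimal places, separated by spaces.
after link 1: o_1 = (2.5000, 4.3301, 2.0000)
after link 2: o_2 = (1.6340, 4.8301, -3.0000)
after link 3: o_3 = (2.1340, 5.6962, -8.0000)
after link 4: o_4 = (-0.4641, 7.1962, -12.0000)

-0.464 7.196 -12.000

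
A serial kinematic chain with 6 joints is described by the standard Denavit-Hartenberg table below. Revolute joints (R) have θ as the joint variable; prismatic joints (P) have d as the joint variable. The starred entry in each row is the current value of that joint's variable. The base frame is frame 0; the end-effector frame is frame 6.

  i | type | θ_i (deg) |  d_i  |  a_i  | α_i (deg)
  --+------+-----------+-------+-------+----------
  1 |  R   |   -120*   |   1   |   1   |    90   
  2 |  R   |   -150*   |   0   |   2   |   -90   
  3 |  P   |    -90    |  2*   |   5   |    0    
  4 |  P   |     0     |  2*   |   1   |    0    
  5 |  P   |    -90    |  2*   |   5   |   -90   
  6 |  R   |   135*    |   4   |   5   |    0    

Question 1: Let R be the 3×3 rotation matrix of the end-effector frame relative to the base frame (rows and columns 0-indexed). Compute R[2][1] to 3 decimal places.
End-effector y-axis (col 1 of R) = (0.1294,0.2241,-0.9659)
R[2][1] = -0.9659

-0.966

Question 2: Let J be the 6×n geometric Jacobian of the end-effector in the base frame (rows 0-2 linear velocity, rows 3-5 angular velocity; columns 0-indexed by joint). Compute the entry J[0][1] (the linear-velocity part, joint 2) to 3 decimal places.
axis z_1 = (-0.8660,0.5000,0.0000); lever o_n−o_1 = (-9.0445,4.3345,-2.4021)
cross product → J_v[:, 1] = (-1.2010,-2.0802,0.7684)
J_ω[:, 1] = z_1
entry J[0][1] = -1.2010

-1.201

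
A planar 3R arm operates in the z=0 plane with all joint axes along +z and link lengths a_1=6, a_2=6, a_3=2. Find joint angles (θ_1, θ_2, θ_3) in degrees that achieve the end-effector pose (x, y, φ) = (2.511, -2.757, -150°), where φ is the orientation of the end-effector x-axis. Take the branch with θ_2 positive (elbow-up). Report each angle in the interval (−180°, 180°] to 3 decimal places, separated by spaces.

-89.993 134.998 164.995

wrist centre = target − a_3·(cos φ, sin φ) = (4.2431, -1.7570)
cos θ_2 = (21.0905−6²−6²)/(2·6·6) = -0.7071; θ_2 = 134.9975° (elbow-up)
β = atan2(-1.7570,4.2431) = -22.4939°; ψ = atan2(4.2428,1.7575) = 67.4988°
θ_1 = β − ψ = -89.9927°
θ_3 = φ − θ_1 − θ_2 = 164.9951° (wrapped to (-180°,180°])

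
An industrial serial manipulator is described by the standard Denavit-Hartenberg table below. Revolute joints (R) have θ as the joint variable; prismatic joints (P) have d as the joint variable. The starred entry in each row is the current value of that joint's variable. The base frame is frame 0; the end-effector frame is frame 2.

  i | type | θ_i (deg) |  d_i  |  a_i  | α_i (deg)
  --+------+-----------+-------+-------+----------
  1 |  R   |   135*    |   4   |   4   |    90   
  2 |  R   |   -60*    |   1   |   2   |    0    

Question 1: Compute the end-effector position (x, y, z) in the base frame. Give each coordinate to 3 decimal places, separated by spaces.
-2.828 4.243 2.268

after link 1: o_1 = (-2.8284, 2.8284, 4.0000)
after link 2: o_2 = (-2.8284, 4.2426, 2.2679)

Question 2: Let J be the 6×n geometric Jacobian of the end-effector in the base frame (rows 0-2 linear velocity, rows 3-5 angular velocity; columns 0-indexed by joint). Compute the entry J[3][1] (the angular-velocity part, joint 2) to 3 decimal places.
0.707

axis z_1 = (0.7071,0.7071,0.0000); lever o_n−o_1 = (0.0000,1.4142,-1.7321)
cross product → J_v[:, 1] = (-1.2247,1.2247,1.0000)
J_ω[:, 1] = z_1
entry J[3][1] = 0.7071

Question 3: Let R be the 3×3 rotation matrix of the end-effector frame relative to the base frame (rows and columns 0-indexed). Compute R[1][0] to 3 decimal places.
End-effector x-axis (col 0 of R) = (-0.3536,0.3536,-0.8660)
R[1][0] = 0.3536

0.354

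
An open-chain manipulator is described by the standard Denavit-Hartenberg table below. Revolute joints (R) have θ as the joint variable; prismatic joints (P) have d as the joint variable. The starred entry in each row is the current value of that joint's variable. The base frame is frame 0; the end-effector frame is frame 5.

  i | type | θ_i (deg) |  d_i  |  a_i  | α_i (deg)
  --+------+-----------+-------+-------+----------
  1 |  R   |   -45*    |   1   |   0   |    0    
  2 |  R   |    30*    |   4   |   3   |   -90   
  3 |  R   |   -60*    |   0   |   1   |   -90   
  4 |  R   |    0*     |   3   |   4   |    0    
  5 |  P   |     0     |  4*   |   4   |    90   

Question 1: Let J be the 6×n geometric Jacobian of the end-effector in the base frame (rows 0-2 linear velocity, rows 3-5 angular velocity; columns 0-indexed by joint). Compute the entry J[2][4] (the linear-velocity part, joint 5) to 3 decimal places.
prismatic axis z_4 = (0.8365,-0.2241,-0.5000)
J_v[:, 4] = z_4; J_ω[:, 4] = (0,0,0)
entry J[2][4] = -0.5000

-0.500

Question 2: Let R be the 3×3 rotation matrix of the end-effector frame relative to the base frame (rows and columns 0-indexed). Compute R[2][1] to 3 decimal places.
-0.500

End-effector y-axis (col 1 of R) = (0.8365,-0.2241,-0.5000)
R[2][1] = -0.5000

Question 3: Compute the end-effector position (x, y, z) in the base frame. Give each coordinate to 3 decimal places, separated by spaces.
after link 1: o_1 = (0.0000, 0.0000, 1.0000)
after link 2: o_2 = (2.8978, -0.7765, 5.0000)
after link 3: o_3 = (3.3807, -0.9059, 5.8660)
after link 4: o_4 = (7.8221, -2.0959, 7.8301)
after link 5: o_5 = (13.1001, -3.5101, 9.2942)

13.100 -3.510 9.294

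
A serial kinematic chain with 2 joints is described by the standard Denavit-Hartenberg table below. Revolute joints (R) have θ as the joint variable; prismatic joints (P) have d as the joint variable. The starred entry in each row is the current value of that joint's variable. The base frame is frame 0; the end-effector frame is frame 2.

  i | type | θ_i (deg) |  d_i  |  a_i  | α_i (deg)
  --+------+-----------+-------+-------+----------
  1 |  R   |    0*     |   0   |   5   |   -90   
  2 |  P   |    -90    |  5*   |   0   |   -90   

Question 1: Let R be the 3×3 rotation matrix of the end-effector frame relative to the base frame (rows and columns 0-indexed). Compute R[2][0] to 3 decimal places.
1.000

End-effector x-axis (col 0 of R) = (0.0000,-0.0000,1.0000)
R[2][0] = 1.0000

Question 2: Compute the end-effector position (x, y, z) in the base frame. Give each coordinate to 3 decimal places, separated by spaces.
5.000 5.000 0.000

after link 1: o_1 = (5.0000, 0.0000, 0.0000)
after link 2: o_2 = (5.0000, 5.0000, 0.0000)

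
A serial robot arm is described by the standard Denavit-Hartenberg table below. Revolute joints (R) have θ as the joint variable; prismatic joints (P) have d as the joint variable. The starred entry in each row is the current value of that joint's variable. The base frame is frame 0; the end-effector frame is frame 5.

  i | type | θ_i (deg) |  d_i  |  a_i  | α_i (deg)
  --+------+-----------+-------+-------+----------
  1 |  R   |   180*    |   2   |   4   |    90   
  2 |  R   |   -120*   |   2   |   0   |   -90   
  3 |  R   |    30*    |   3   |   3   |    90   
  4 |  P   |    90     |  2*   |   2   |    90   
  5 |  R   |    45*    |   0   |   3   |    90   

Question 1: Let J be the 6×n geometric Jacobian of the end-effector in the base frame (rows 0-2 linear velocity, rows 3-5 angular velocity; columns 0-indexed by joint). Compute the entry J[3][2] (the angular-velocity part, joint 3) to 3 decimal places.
axis z_2 = (-0.8660,0.0000,-0.5000); lever o_n−o_2 = (-3.8379,2.0692,-7.5952)
cross product → J_v[:, 2] = (1.0346,-4.6587,-1.7920)
J_ω[:, 2] = z_2
entry J[3][2] = -0.8660

-0.866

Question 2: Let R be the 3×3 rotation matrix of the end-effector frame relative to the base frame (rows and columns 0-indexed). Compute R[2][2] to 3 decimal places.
End-effector z-axis (col 2 of R) = (-0.7891,-0.6124,-0.0474)
R[2][2] = -0.0474

-0.047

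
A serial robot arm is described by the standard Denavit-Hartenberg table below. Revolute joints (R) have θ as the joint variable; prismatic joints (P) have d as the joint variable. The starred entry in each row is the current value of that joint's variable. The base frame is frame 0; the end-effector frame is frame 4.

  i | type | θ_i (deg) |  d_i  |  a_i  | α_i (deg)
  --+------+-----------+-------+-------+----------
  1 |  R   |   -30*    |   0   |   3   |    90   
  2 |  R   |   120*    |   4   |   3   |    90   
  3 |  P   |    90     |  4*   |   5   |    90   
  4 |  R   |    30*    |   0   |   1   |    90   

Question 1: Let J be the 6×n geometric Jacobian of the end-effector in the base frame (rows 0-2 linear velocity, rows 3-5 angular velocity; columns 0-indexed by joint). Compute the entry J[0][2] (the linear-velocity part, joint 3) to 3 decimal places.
0.750

prismatic axis z_2 = (0.7500,-0.4330,0.5000)
J_v[:, 2] = z_2; J_ω[:, 2] = (0,0,0)
entry J[0][2] = 0.7500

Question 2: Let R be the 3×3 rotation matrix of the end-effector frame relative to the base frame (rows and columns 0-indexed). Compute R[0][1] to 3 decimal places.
End-effector y-axis (col 1 of R) = (-0.4330,0.2500,0.8660)
R[0][1] = -0.4330

-0.433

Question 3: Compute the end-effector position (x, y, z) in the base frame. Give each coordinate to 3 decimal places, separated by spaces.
after link 1: o_1 = (2.5981, -1.5000, 0.0000)
after link 2: o_2 = (-0.7010, -4.2141, 2.5981)
after link 3: o_3 = (-0.2010, -10.2763, 4.5981)
after link 4: o_4 = (-0.2590, -11.2428, 4.8481)

-0.259 -11.243 4.848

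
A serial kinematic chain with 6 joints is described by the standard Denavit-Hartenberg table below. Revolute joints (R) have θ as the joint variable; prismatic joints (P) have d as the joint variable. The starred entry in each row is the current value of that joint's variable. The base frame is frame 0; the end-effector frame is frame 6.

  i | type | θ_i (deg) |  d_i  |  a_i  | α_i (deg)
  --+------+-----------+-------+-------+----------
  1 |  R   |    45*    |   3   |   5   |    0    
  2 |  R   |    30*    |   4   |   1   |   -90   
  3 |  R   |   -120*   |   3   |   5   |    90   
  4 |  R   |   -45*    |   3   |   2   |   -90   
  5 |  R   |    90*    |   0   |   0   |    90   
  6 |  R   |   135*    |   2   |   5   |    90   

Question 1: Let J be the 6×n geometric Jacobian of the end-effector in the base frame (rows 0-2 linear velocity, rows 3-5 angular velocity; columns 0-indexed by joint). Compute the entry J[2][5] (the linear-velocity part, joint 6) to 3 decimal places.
-3.933

axis z_5 = (0.5915,-0.5245,0.6124); lever o_n−o_5 = (-2.3478,-4.5669,1.6220)
cross product → J_v[:, 5] = (1.9459,-2.3972,-3.9328)
J_ω[:, 5] = z_5
entry J[2][5] = -3.9328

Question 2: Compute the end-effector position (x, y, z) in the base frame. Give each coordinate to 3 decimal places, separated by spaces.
after link 1: o_1 = (3.5355, 3.5355, 3.0000)
after link 2: o_2 = (3.7944, 4.5015, 7.0000)
after link 3: o_3 = (0.2495, 2.8631, 11.3301)
after link 4: o_4 = (0.7601, -0.6955, 11.0549)
after link 5: o_5 = (0.7601, -0.6955, 11.0549)
after link 6: o_6 = (-1.5877, -5.2624, 12.6769)

-1.588 -5.262 12.677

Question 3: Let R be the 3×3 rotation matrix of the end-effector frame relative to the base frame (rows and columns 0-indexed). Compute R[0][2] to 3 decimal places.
End-effector z-axis (col 2 of R) = (-0.3892,0.4794,0.7866)
R[0][2] = -0.3892

-0.389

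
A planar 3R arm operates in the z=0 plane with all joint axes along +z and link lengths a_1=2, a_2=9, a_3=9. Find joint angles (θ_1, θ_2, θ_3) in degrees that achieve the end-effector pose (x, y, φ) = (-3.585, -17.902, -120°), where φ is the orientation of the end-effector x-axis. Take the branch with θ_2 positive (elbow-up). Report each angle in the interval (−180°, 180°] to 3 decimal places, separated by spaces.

wrist centre = target − a_3·(cos φ, sin φ) = (0.9150, -10.1078)
cos θ_2 = (103.0043−2²−9²)/(2·2·9) = 0.5001; θ_2 = 59.9922° (elbow-up)
β = atan2(-10.1078,0.9150) = -84.8274°; ψ = atan2(7.7936,6.5011) = 50.1667°
θ_1 = β − ψ = -134.9941°
θ_3 = φ − θ_1 − θ_2 = -44.9980° (wrapped to (-180°,180°])

-134.994 59.992 -44.998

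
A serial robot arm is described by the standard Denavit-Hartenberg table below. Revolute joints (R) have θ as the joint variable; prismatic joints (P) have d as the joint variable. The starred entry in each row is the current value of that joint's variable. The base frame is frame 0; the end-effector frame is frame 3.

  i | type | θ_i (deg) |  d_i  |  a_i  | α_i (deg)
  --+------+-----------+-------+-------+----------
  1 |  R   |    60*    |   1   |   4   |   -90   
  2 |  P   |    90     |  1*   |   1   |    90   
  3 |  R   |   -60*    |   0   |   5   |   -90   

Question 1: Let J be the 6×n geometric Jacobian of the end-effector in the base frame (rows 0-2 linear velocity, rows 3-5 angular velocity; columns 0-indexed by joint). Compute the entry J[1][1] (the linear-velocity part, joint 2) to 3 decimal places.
0.500

prismatic axis z_1 = (-0.8660,0.5000,0.0000)
J_v[:, 1] = z_1; J_ω[:, 1] = (0,0,0)
entry J[1][1] = 0.5000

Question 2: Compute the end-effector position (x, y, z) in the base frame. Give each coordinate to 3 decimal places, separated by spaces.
after link 1: o_1 = (2.0000, 3.4641, 1.0000)
after link 2: o_2 = (1.1340, 3.9641, 0.0000)
after link 3: o_3 = (4.8840, 1.7990, -2.5000)

4.884 1.799 -2.500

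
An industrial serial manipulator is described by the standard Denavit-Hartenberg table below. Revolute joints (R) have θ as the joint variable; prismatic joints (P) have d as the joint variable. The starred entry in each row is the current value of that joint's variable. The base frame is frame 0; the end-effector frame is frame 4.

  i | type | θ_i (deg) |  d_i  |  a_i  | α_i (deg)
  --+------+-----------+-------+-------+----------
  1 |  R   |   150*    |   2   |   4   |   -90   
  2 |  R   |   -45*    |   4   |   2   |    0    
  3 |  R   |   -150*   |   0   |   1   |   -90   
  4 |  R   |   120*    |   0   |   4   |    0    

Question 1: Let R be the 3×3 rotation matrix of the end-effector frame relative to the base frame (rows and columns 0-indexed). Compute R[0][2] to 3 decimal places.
0.224

End-effector z-axis (col 2 of R) = (0.2241,-0.1294,0.9659)
R[0][2] = 0.2241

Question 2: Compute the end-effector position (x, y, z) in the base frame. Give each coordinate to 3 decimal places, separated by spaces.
-5.793 2.726 3.673

after link 1: o_1 = (-3.4641, 2.0000, 2.0000)
after link 2: o_2 = (-6.6888, -0.7570, 3.4142)
after link 3: o_3 = (-5.8523, -1.2400, 3.1554)
after link 4: o_4 = (-5.7933, 2.7260, 3.6730)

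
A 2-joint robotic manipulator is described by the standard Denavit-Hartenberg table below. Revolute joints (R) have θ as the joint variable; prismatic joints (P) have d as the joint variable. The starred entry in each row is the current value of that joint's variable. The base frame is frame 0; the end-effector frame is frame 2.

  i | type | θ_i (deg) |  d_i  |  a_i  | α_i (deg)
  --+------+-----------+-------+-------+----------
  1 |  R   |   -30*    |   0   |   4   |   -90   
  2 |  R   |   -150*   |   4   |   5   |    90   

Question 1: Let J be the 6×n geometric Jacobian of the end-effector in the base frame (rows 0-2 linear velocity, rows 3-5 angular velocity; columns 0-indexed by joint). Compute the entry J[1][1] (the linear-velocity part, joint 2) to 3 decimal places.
-1.250

axis z_1 = (0.5000,0.8660,0.0000); lever o_n−o_1 = (-1.7500,5.6292,2.5000)
cross product → J_v[:, 1] = (2.1651,-1.2500,4.3301)
J_ω[:, 1] = z_1
entry J[1][1] = -1.2500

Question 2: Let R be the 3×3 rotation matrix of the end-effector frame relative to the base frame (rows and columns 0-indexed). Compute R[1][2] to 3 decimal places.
0.250

End-effector z-axis (col 2 of R) = (-0.4330,0.2500,-0.8660)
R[1][2] = 0.2500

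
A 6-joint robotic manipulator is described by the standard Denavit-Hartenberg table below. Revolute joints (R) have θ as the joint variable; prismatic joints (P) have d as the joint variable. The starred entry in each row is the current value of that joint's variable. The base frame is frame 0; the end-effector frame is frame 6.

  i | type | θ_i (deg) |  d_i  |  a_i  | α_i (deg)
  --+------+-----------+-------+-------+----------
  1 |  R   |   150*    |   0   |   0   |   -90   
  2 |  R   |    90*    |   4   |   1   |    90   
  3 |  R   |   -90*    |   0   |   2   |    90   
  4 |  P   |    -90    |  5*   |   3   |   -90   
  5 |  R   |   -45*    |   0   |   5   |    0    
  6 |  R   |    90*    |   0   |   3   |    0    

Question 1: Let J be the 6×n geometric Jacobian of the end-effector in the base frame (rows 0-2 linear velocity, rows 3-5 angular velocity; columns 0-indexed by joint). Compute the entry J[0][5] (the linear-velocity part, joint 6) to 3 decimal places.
axis z_5 = (0.5000,0.8660,-0.0000); lever o_n−o_5 = (1.8371,-1.0607,-2.1213)
cross product → J_v[:, 5] = (-1.8371,1.0607,-2.1213)
J_ω[:, 5] = z_5
entry J[0][5] = -1.8371

-1.837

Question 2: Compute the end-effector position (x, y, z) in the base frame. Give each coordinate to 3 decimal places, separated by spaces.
after link 1: o_1 = (0.0000, 0.0000, 0.0000)
after link 2: o_2 = (-2.0000, -3.4641, -1.0000)
after link 3: o_3 = (-1.0000, -1.7321, -1.0000)
after link 4: o_4 = (1.5981, -3.2321, 4.0000)
after link 5: o_5 = (4.6599, -4.9998, 7.5355)
after link 6: o_6 = (6.4971, -6.0605, 5.4142)

6.497 -6.060 5.414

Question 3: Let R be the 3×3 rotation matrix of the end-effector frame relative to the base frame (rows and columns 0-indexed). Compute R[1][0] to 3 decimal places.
End-effector x-axis (col 0 of R) = (0.6124,-0.3536,-0.7071)
R[1][0] = -0.3536

-0.354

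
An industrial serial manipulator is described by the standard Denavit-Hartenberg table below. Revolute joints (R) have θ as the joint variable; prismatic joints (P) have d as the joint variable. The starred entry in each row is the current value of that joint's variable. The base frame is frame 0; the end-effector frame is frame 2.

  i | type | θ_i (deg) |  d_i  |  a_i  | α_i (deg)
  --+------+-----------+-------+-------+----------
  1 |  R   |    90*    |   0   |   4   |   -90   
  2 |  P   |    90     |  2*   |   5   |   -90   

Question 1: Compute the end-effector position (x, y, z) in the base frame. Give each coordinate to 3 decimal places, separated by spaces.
after link 1: o_1 = (0.0000, 4.0000, 0.0000)
after link 2: o_2 = (-2.0000, 4.0000, -5.0000)

-2.000 4.000 -5.000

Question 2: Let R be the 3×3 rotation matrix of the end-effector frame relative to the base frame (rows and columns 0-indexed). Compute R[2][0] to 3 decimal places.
End-effector x-axis (col 0 of R) = (-0.0000,0.0000,-1.0000)
R[2][0] = -1.0000

-1.000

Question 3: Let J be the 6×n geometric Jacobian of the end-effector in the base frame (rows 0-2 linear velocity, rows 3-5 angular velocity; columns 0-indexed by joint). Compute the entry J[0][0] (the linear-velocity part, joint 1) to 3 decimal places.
-4.000

axis z_0 = ẑ; lever o_n−o_0 = (-2.0000,4.0000,-5.0000)
cross product → J_v[:, 0] = (-4.0000,-2.0000,0.0000)
J_ω[:, 0] = z_0
entry J[0][0] = -4.0000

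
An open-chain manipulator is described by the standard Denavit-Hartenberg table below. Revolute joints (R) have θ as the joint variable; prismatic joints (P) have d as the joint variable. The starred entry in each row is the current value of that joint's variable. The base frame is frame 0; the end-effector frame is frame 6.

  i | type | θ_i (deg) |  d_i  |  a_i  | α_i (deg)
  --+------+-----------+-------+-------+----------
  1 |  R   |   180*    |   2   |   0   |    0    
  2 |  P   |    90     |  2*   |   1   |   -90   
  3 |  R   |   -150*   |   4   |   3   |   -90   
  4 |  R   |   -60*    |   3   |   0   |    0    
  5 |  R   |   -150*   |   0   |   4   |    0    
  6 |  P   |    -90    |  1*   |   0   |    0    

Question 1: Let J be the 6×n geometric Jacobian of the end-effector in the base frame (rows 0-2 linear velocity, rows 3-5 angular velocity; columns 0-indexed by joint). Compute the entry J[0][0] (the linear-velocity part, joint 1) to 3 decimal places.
axis z_0 = ẑ; lever o_n−o_0 = (2.0000,-3.4019,7.2321)
cross product → J_v[:, 0] = (3.4019,2.0000,-0.0000)
J_ω[:, 0] = z_0
entry J[0][0] = 3.4019

3.402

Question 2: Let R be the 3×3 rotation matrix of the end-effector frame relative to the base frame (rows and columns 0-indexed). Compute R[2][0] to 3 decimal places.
End-effector x-axis (col 0 of R) = (-0.8660,0.4330,0.2500)
R[2][0] = 0.2500

0.250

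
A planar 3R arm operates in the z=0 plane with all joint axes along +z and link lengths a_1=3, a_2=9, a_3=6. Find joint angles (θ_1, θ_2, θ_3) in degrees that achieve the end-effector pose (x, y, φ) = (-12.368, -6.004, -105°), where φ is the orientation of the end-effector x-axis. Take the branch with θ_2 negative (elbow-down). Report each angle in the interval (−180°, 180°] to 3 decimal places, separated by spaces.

-132.803 -59.988 87.791

wrist centre = target − a_3·(cos φ, sin φ) = (-10.8151, -0.2084)
cos θ_2 = (117.0095−3²−9²)/(2·3·9) = 0.5002; θ_2 = -59.9883° (elbow-down)
β = atan2(-0.2084,-10.8151) = -178.8958°; ψ = atan2(-7.7933,7.5016) = -46.0927°
θ_1 = β − ψ = -132.8032°
θ_3 = φ − θ_1 − θ_2 = 87.7915° (wrapped to (-180°,180°])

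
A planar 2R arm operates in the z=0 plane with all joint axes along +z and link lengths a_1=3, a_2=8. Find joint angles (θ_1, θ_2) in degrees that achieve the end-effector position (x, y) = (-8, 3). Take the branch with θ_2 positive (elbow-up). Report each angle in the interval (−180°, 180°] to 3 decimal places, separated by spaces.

cos θ_2 = (73.0000−3²−8²)/(2·3·8) = 0.0000; θ_2 = 90.0000° (elbow-up)
β = atan2(3.0000,-8.0000) = 159.4440°; ψ = atan2(8.0000,3.0000) = 69.4440°
θ_1 = β − ψ = 90.0000°

90.000 90.000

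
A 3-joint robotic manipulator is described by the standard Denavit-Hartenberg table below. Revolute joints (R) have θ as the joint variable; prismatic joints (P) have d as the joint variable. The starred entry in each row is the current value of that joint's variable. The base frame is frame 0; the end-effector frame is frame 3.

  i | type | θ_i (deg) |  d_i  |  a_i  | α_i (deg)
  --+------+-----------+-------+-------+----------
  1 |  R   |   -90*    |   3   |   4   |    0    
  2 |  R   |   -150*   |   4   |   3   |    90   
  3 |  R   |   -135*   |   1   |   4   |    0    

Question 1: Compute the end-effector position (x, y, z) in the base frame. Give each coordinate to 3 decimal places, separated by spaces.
0.780 -3.351 4.172

after link 1: o_1 = (0.0000, -4.0000, 3.0000)
after link 2: o_2 = (-1.5000, -1.4019, 7.0000)
after link 3: o_3 = (0.7802, -3.3514, 4.1716)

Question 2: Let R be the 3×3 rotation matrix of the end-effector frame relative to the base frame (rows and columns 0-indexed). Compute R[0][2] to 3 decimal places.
End-effector z-axis (col 2 of R) = (0.8660,0.5000,0.0000)
R[0][2] = 0.8660

0.866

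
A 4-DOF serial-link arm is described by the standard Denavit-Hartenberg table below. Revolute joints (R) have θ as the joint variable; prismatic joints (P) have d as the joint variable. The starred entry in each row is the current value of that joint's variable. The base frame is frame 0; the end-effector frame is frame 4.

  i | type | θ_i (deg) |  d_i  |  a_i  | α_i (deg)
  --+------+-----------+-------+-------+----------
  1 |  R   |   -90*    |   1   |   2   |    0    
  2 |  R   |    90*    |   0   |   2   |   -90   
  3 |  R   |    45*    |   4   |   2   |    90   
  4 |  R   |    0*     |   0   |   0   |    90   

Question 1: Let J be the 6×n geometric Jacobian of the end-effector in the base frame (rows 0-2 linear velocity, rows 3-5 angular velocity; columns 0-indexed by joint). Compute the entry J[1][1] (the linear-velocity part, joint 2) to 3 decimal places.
3.414

axis z_1 = (0.0000,0.0000,1.0000); lever o_n−o_1 = (3.4142,4.0000,-1.4142)
cross product → J_v[:, 1] = (-4.0000,3.4142,0.0000)
J_ω[:, 1] = z_1
entry J[1][1] = 3.4142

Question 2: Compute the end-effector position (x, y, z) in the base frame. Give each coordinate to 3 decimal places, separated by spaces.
3.414 2.000 -0.414

after link 1: o_1 = (0.0000, -2.0000, 1.0000)
after link 2: o_2 = (2.0000, -2.0000, 1.0000)
after link 3: o_3 = (3.4142, 2.0000, -0.4142)
after link 4: o_4 = (3.4142, 2.0000, -0.4142)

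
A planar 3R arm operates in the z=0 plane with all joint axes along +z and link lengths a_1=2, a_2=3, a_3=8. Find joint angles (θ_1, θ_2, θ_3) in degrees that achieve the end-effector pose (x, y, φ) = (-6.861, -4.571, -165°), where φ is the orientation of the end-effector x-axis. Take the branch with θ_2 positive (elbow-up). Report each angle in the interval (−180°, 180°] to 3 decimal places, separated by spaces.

-149.982 119.984 -135.002

wrist centre = target − a_3·(cos φ, sin φ) = (0.8664, -2.5004)
cos θ_2 = (7.0029−2²−3²)/(2·2·3) = -0.4998; θ_2 = 119.9840° (elbow-up)
β = atan2(-2.5004,0.8664) = -70.8888°; ψ = atan2(2.5985,0.5007) = 79.0929°
θ_1 = β − ψ = -149.9817°
θ_3 = φ − θ_1 − θ_2 = -135.0023° (wrapped to (-180°,180°])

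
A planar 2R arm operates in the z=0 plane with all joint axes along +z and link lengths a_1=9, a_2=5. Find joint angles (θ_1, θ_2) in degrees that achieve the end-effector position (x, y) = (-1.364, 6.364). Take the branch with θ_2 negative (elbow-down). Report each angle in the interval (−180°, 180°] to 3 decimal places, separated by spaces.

135.000 -134.999

cos θ_2 = (42.3610−9²−5²)/(2·9·5) = -0.7071; θ_2 = -134.9995° (elbow-down)
β = atan2(6.3640,-1.3640) = 102.0972°; ψ = atan2(-3.5356,5.4645) = -32.9031°
θ_1 = β − ψ = 135.0004°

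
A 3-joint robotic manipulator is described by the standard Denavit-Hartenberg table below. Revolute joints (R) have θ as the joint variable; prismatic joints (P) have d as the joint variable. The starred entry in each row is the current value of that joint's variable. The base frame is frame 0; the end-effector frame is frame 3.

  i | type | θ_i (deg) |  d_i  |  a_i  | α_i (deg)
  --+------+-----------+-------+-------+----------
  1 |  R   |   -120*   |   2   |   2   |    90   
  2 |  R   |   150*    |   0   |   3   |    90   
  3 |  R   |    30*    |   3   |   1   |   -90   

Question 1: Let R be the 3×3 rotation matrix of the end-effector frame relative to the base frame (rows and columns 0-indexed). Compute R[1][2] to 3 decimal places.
0.058

End-effector z-axis (col 2 of R) = (-0.9665,0.0580,-0.2500)
R[1][2] = 0.0580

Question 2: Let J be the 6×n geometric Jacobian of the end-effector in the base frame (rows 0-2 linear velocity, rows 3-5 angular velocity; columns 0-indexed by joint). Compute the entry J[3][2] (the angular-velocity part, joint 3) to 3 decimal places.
axis z_2 = (-0.2500,-0.4330,0.8660); lever o_n−o_2 = (-0.8080,-0.3995,3.0311)
cross product → J_v[:, 2] = (-0.9665,0.0580,-0.2500)
J_ω[:, 2] = z_2
entry J[3][2] = -0.2500

-0.250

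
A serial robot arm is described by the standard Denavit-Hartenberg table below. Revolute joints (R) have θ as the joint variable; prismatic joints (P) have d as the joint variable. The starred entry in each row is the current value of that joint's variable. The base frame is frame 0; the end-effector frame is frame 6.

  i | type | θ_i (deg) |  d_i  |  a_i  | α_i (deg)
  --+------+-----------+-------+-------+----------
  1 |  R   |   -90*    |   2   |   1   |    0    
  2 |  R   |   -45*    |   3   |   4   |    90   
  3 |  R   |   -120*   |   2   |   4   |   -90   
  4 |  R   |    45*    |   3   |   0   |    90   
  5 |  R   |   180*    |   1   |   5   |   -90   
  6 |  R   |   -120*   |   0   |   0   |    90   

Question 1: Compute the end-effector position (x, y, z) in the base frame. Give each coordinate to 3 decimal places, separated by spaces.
-8.666 -0.837 2.485

after link 1: o_1 = (0.0000, -1.0000, 2.0000)
after link 2: o_2 = (-2.8284, -3.8284, 5.0000)
after link 3: o_3 = (-2.8284, -1.0000, 1.5359)
after link 4: o_4 = (-4.6655, -2.8371, 0.0359)
after link 5: o_5 = (-8.6655, -0.8371, 2.4854)
after link 6: o_6 = (-8.6655, -0.8371, 2.4854)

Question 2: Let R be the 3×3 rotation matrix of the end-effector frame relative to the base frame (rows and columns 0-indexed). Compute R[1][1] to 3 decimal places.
End-effector y-axis (col 1 of R) = (0.6124,0.6124,0.5000)
R[1][1] = 0.6124

0.612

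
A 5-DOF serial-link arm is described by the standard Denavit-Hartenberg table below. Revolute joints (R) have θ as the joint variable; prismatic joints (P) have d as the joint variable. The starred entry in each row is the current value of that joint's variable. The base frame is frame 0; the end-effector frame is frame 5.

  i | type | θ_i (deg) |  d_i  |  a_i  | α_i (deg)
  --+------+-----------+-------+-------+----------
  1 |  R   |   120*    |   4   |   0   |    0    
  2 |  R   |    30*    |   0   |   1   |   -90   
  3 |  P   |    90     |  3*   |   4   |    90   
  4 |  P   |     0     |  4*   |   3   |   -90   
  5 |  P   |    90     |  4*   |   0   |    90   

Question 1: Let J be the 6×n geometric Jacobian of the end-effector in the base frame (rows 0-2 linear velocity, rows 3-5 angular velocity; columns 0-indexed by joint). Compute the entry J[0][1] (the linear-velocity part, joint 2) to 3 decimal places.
axis z_1 = (0.0000,0.0000,1.0000); lever o_n−o_1 = (-7.8301,-3.5622,-7.0000)
cross product → J_v[:, 1] = (3.5622,-7.8301,0.0000)
J_ω[:, 1] = z_1
entry J[0][1] = 3.5622

3.562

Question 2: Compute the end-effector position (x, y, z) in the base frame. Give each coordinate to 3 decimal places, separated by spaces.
-7.830 -3.562 -3.000

after link 1: o_1 = (0.0000, 0.0000, 4.0000)
after link 2: o_2 = (-0.8660, 0.5000, 4.0000)
after link 3: o_3 = (-2.3660, -2.0981, 0.0000)
after link 4: o_4 = (-5.8301, -0.0981, -3.0000)
after link 5: o_5 = (-7.8301, -3.5622, -3.0000)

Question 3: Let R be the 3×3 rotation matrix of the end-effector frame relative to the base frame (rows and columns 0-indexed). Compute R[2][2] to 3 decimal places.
End-effector z-axis (col 2 of R) = (-0.0000,-0.0000,-1.0000)
R[2][2] = -1.0000

-1.000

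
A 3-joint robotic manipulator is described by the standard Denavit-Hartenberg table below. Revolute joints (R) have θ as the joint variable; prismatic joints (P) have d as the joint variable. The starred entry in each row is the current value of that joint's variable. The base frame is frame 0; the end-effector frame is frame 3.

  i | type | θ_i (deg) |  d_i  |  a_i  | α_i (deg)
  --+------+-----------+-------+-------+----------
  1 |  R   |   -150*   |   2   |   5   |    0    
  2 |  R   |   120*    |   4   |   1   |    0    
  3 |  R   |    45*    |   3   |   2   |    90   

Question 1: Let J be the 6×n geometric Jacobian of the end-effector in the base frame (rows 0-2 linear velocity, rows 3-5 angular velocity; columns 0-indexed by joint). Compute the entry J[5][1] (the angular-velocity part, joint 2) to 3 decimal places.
axis z_1 = (0.0000,0.0000,1.0000); lever o_n−o_1 = (2.7979,0.0176,7.0000)
cross product → J_v[:, 1] = (-0.0176,2.7979,0.0000)
J_ω[:, 1] = z_1
entry J[5][1] = 1.0000

1.000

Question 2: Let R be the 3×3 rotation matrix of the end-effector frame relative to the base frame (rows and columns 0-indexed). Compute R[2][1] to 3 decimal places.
1.000

End-effector y-axis (col 1 of R) = (-0.0000,0.0000,1.0000)
R[2][1] = 1.0000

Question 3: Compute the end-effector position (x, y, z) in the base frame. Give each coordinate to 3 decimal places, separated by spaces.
-1.532 -2.482 9.000

after link 1: o_1 = (-4.3301, -2.5000, 2.0000)
after link 2: o_2 = (-3.4641, -3.0000, 6.0000)
after link 3: o_3 = (-1.5322, -2.4824, 9.0000)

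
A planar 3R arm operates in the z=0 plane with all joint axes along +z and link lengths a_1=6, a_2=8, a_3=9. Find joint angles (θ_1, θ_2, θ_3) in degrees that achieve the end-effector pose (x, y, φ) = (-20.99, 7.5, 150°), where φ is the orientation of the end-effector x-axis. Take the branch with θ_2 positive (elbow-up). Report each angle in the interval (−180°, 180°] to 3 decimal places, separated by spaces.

wrist centre = target − a_3·(cos φ, sin φ) = (-13.1958, 3.0000)
cos θ_2 = (183.1284−6²−8²)/(2·6·8) = 0.8659; θ_2 = 30.0120° (elbow-up)
β = atan2(3.0000,-13.1958) = 167.1918°; ψ = atan2(4.0015,12.9274) = 17.1990°
θ_1 = β − ψ = 149.9927°
θ_3 = φ − θ_1 − θ_2 = -30.0047° (wrapped to (-180°,180°])

149.993 30.012 -30.005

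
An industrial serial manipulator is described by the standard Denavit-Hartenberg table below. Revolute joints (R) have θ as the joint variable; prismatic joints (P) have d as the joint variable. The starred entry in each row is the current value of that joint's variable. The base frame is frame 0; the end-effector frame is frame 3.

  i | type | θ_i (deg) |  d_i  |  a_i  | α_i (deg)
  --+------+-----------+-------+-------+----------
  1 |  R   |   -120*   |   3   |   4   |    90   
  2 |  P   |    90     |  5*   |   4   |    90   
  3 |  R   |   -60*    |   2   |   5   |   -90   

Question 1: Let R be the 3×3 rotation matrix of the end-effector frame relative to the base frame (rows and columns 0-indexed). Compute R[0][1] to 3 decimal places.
End-effector y-axis (col 1 of R) = (0.5000,0.8660,0.0000)
R[0][1] = 0.5000

0.500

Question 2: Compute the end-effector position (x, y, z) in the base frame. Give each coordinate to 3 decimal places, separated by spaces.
-3.580 -4.861 9.500

after link 1: o_1 = (-2.0000, -3.4641, 3.0000)
after link 2: o_2 = (-6.3301, -0.9641, 7.0000)
after link 3: o_3 = (-3.5801, -4.8612, 9.5000)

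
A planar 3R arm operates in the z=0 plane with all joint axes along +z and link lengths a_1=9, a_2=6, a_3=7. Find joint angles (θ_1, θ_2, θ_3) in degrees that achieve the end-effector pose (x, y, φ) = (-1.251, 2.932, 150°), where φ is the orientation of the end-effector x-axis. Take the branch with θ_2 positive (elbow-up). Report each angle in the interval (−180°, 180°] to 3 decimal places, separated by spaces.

wrist centre = target − a_3·(cos φ, sin φ) = (4.8112, -0.5680)
cos θ_2 = (23.4701−9²−6²)/(2·9·6) = -0.8660; θ_2 = 149.9992° (elbow-up)
β = atan2(-0.5680,4.8112) = -6.7331°; ψ = atan2(3.0001,3.8039) = 38.2624°
θ_1 = β − ψ = -44.9954°
θ_3 = φ − θ_1 − θ_2 = 44.9963° (wrapped to (-180°,180°])

-44.995 149.999 44.996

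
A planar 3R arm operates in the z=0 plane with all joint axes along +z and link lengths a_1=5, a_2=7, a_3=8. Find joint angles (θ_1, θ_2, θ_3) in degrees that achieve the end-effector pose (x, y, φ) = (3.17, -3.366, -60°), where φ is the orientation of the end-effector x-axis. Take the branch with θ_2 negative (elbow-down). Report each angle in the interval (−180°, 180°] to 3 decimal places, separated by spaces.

wrist centre = target − a_3·(cos φ, sin φ) = (-0.8300, 3.5622)
cos θ_2 = (13.3782−5²−7²)/(2·5·7) = -0.8660; θ_2 = -150.0000° (elbow-down)
β = atan2(3.5622,-0.8300) = 103.1160°; ψ = atan2(-3.5000,-1.0622) = -106.8820°
θ_1 = β − ψ = 209.9980°
θ_3 = φ − θ_1 − θ_2 = -119.9980° (wrapped to (-180°,180°])

-150.002 -150.000 -119.998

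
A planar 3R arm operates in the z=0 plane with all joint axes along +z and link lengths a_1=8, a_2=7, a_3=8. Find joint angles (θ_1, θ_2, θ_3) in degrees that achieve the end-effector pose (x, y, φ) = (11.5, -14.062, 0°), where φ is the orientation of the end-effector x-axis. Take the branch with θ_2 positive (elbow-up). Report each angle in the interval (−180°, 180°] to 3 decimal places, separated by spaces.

-90.002 30.005 59.997

wrist centre = target − a_3·(cos φ, sin φ) = (3.5000, -14.0620)
cos θ_2 = (209.9898−8²−7²)/(2·8·7) = 0.8660; θ_2 = 30.0051° (elbow-up)
β = atan2(-14.0620,3.5000) = -76.0232°; ψ = atan2(3.5005,14.0619) = 13.9790°
θ_1 = β − ψ = -90.0022°
θ_3 = φ − θ_1 − θ_2 = 59.9971° (wrapped to (-180°,180°])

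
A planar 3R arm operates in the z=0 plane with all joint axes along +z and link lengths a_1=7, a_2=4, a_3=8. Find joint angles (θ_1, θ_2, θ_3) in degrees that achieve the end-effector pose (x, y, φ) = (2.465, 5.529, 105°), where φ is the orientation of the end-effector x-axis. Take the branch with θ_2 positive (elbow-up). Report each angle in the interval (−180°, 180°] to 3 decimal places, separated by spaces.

wrist centre = target − a_3·(cos φ, sin φ) = (4.5356, -2.1984)
cos θ_2 = (25.4042−7²−4²)/(2·7·4) = -0.7071; θ_2 = 134.9968° (elbow-up)
β = atan2(-2.1984,4.5356) = -25.8597°; ψ = atan2(2.8286,4.1717) = 34.1387°
θ_1 = β − ψ = -59.9984°
θ_3 = φ − θ_1 − θ_2 = 30.0016° (wrapped to (-180°,180°])

-59.998 134.997 30.002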